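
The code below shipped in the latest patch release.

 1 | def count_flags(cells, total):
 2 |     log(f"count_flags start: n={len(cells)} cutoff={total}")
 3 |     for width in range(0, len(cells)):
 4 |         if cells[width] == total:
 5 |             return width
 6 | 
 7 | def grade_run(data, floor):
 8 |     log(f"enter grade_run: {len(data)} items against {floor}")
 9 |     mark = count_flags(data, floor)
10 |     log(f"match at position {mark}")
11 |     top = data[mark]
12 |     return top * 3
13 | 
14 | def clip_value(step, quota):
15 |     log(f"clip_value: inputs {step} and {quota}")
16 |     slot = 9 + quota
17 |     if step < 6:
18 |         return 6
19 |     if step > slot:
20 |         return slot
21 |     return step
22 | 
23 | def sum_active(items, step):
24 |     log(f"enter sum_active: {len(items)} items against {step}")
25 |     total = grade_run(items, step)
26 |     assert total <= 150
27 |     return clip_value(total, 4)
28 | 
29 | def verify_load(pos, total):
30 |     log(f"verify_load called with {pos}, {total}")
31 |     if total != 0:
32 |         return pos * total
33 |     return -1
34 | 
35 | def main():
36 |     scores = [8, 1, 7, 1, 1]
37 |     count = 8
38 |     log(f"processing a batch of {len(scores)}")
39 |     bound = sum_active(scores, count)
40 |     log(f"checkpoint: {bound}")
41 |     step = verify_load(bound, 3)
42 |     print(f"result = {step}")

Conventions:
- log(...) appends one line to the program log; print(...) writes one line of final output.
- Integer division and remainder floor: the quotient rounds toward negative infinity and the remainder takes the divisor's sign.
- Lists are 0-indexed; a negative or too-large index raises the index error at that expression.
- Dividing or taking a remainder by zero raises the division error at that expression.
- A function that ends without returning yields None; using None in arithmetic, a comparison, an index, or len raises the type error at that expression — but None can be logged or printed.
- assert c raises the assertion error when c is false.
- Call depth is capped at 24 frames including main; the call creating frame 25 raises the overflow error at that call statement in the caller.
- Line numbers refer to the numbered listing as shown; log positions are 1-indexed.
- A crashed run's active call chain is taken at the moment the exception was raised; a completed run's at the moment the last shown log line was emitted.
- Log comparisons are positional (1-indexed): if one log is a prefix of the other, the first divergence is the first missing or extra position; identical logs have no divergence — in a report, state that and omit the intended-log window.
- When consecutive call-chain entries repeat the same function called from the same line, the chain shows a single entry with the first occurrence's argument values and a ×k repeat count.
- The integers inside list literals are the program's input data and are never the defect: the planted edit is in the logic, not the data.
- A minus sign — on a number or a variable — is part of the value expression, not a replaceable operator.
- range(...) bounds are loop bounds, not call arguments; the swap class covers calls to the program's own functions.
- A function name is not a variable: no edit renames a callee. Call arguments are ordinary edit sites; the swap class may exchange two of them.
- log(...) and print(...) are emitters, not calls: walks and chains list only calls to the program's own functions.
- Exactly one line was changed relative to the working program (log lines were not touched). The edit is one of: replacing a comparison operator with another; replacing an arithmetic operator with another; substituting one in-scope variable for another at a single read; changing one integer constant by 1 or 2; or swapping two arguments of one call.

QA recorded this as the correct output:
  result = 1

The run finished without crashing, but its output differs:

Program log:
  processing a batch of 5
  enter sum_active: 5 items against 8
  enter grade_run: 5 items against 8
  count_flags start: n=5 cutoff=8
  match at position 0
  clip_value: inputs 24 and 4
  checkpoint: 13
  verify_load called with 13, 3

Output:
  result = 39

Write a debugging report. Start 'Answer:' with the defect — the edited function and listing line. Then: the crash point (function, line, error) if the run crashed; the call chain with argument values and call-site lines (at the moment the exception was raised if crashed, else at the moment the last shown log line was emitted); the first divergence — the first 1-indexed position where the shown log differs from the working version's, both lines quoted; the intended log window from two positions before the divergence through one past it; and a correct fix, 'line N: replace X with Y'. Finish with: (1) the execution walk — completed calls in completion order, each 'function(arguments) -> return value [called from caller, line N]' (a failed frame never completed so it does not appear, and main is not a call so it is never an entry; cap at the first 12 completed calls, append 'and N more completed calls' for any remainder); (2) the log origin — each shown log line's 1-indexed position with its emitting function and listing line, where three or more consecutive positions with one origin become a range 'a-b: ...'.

Answer: the defect is in verify_load at line 32.
Key fact: Nothing in the log betrays the bug — only the output does.
Call chain: main -> verify_load(13, 3) (called at line 41).
First divergence: there is none — every log position agrees.
Execution walk:
  count_flags([8, 1, 7, 1, 1], 8) -> 0  [called from grade_run, line 9]
  grade_run([8, 1, 7, 1, 1], 8) -> 24  [called from sum_active, line 25]
  clip_value(24, 4) -> 13  [called from sum_active, line 27]
  sum_active([8, 1, 7, 1, 1], 8) -> 13  [called from main, line 39]
  verify_load(13, 3) -> 39  [called from main, line 41]
Log origins:
  1: logged in main at line 38
  2: logged in sum_active at line 24
  3: logged in grade_run at line 8
  4: logged in count_flags at line 2
  5: logged in grade_run at line 10
  6: logged in clip_value at line 15
  7: logged in main at line 40
  8: logged in verify_load at line 30
A correct fix: line 32: replace `*` with `%`.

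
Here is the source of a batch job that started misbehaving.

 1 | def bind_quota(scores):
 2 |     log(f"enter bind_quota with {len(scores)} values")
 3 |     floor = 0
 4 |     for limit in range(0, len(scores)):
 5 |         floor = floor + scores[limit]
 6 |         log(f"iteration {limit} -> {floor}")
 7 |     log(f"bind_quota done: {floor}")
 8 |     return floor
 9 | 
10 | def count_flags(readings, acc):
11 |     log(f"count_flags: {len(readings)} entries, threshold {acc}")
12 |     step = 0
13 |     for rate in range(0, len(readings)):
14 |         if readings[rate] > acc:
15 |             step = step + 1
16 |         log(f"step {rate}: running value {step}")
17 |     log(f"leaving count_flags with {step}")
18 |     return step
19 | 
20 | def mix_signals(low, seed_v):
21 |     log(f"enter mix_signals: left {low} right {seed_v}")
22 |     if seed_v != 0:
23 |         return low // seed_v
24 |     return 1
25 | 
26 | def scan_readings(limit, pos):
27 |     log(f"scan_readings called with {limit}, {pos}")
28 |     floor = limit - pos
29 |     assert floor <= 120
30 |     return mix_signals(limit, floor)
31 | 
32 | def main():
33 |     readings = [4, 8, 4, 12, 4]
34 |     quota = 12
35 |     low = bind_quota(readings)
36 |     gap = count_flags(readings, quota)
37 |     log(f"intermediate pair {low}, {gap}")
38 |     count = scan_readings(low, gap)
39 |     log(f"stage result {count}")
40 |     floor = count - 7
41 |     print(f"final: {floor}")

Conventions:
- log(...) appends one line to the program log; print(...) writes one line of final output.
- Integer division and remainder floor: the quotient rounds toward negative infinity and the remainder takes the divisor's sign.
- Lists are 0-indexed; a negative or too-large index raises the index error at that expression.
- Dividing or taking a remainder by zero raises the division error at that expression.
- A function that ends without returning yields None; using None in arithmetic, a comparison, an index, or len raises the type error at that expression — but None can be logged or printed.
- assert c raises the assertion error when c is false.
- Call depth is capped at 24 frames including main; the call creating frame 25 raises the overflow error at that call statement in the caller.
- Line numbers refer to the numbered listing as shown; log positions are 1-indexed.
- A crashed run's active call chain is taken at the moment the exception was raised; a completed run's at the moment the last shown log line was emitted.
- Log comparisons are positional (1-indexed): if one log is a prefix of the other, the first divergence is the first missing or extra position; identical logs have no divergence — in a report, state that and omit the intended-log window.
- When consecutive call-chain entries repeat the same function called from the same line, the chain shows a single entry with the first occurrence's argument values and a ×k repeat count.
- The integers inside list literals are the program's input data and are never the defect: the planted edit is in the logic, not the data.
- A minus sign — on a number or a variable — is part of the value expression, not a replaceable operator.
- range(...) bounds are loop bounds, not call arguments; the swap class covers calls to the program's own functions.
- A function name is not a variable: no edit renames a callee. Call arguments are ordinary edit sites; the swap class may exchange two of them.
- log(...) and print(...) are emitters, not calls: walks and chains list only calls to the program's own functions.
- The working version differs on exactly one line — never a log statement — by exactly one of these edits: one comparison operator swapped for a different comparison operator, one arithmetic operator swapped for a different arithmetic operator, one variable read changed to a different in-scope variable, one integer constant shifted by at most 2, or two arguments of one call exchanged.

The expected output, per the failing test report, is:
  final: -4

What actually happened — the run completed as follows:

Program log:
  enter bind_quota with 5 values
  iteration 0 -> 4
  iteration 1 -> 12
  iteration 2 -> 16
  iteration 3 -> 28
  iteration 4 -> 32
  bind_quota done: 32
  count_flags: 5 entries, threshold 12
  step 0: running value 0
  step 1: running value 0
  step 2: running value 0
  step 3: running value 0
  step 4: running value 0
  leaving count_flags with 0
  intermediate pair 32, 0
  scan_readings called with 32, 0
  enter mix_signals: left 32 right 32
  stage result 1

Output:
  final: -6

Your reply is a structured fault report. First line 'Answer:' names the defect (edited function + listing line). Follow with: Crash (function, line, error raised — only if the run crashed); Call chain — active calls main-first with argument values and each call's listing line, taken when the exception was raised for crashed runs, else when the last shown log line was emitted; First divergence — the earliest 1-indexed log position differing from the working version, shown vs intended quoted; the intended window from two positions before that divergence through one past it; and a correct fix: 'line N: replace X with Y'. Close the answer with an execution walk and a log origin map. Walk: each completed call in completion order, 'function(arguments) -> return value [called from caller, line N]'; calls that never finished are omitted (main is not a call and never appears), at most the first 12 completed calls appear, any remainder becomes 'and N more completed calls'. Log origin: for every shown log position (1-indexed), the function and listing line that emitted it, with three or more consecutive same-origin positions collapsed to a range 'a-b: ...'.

Answer: the defect is in main at line 40.
The tell: Nothing in the log betrays the bug — only the output does.
Call chain: main.
First divergence: none (the log streams are identical).
Execution walk:
  bind_quota([4, 8, 4, 12, 4]) -> 32  [called from main, line 35]
  count_flags([4, 8, 4, 12, 4], 12) -> 0  [called from main, line 36]
  mix_signals(32, 32) -> 1  [called from scan_readings, line 30]
  scan_readings(32, 0) -> 1  [called from main, line 38]
Log origin:
  1: logged in bind_quota at line 2
  2-6: logged in bind_quota at line 6
  7: logged in bind_quota at line 7
  8: logged in count_flags at line 11
  9-13: logged in count_flags at line 16
  14: logged in count_flags at line 17
  15: logged in main at line 37
  16: logged in scan_readings at line 27
  17: logged in mix_signals at line 21
  18: logged in main at line 39
A correct fix: line 40: replace `7` with `5`.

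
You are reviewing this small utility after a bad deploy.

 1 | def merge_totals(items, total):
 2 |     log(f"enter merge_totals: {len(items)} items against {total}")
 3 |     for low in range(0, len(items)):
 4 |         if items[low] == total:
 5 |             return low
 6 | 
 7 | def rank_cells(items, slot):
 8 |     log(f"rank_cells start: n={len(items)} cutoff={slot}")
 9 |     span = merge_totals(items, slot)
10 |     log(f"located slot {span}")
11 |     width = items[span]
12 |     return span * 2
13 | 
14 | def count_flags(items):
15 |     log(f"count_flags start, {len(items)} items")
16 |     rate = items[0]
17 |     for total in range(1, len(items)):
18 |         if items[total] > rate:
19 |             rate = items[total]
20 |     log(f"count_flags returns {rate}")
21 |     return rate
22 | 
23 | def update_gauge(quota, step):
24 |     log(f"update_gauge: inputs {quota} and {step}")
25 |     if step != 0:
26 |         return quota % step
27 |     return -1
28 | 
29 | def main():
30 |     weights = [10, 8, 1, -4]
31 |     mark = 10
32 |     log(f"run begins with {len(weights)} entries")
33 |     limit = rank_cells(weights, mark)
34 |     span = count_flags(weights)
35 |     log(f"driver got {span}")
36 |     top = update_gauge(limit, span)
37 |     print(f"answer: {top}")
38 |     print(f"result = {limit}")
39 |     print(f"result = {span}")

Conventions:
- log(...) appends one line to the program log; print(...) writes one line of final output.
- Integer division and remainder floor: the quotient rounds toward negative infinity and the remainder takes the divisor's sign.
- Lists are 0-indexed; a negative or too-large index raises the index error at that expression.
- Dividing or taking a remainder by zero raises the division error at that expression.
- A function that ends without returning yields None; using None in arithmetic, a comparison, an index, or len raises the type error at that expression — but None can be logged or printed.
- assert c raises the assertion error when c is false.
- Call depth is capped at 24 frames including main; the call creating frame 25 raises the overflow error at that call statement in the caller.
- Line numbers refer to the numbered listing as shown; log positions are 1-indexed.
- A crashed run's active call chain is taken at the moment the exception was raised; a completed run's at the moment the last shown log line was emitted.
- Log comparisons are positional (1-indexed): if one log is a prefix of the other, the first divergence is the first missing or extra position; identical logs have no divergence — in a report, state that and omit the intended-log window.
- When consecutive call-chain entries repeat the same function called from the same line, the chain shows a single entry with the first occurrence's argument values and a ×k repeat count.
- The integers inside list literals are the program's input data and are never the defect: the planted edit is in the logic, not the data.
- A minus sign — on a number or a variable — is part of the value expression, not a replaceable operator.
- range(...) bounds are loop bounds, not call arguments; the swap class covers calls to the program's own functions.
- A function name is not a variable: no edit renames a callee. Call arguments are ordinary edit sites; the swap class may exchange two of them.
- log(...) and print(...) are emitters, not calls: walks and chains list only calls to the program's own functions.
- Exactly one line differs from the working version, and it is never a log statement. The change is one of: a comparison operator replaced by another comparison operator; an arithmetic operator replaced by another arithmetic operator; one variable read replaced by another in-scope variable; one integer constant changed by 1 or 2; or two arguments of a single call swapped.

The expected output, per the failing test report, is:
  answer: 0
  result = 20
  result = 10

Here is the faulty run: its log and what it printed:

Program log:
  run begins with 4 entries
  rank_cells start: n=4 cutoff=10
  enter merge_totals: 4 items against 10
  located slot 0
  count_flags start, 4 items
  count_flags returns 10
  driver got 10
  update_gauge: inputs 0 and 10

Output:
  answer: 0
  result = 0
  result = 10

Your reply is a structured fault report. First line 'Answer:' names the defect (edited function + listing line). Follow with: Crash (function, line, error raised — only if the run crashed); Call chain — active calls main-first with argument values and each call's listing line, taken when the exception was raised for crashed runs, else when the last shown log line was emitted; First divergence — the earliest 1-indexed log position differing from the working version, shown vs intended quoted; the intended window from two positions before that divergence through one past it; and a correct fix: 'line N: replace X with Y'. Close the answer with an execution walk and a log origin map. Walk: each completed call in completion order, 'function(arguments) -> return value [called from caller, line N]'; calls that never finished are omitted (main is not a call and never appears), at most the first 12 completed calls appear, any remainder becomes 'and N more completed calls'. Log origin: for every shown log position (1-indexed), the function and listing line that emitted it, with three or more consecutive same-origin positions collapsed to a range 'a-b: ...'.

Answer: the defect is in rank_cells at line 12.
Key observation: Position 8 is the first bad log line: 'update_gauge: inputs 0 and 10' should read 'update_gauge: inputs 20 and 10'.
Call chain: main -> update_gauge(0, 10) (called at line 36).
First divergence: position 8; shown 'update_gauge: inputs 0 and 10' vs intended 'update_gauge: inputs 20 and 10'.
Intended log window:
  6: count_flags returns 10
  7: driver got 10
  8: update_gauge: inputs 20 and 10
Execution walk:
  merge_totals([10, 8, 1, -4], 10) -> 0  [called from rank_cells, line 9]
  rank_cells([10, 8, 1, -4], 10) -> 0  [called from main, line 33]
  count_flags([10, 8, 1, -4]) -> 10  [called from main, line 34]
  update_gauge(0, 10) -> 0  [called from main, line 36]
Log origins:
  1: logged in main at line 32
  2: logged in rank_cells at line 8
  3: logged in merge_totals at line 2
  4: logged in rank_cells at line 10
  5: logged in count_flags at line 15
  6: logged in count_flags at line 20
  7: logged in main at line 35
  8: logged in update_gauge at line 24
A correct fix: line 12: replace `span` with `width`.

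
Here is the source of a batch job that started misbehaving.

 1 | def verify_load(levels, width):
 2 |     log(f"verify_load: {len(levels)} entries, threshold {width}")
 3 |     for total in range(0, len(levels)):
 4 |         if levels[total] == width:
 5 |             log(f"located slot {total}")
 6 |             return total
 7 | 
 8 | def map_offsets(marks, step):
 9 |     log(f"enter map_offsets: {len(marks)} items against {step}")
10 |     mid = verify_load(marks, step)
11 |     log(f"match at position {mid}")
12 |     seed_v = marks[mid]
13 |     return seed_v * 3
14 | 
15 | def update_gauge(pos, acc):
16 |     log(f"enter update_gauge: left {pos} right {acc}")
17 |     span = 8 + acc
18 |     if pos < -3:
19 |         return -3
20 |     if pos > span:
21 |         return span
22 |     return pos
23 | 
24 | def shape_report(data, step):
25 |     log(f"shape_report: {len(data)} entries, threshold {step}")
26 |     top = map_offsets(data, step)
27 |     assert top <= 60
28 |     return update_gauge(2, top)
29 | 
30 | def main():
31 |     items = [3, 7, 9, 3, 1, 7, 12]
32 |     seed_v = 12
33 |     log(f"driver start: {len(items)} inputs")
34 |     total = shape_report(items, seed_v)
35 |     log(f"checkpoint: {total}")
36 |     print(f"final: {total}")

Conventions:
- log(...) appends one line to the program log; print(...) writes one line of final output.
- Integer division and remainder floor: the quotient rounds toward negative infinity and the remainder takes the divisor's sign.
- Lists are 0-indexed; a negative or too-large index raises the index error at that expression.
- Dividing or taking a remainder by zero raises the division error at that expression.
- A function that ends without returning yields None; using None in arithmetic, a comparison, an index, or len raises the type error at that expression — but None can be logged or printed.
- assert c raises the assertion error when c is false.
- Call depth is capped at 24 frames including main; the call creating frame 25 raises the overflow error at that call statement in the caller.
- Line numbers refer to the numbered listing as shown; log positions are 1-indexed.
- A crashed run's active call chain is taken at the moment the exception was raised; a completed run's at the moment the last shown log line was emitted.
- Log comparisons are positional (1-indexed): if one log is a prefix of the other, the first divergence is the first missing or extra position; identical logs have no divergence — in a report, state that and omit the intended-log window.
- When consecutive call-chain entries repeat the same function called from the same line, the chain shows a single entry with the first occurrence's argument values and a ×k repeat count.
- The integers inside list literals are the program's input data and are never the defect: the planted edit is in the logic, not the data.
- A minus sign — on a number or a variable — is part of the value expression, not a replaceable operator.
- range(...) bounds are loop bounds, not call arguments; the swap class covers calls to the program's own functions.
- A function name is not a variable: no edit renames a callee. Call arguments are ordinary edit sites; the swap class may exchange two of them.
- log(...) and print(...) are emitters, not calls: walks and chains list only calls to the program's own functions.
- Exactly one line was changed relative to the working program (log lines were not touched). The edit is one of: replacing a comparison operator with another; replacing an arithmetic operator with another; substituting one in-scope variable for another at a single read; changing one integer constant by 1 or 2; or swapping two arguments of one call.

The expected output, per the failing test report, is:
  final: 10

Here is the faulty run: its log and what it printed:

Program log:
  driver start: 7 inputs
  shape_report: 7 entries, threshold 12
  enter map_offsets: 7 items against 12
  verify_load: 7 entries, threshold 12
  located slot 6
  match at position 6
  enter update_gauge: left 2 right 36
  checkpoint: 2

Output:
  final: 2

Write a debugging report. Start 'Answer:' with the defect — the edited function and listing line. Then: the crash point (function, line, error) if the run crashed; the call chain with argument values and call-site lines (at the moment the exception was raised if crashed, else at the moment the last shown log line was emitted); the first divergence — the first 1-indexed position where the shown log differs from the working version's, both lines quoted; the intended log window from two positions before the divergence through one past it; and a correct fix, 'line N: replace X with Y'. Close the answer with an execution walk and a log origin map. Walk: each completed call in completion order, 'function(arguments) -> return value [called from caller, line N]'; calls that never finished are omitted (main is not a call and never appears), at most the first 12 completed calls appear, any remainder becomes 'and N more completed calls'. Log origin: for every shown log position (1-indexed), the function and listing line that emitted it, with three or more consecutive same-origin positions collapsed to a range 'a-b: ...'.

Answer: the defect is in shape_report at line 28.
Key fact: Everything matches until log position 7, which reads 'enter update_gauge: left 2 right 36' in place of 'enter update_gauge: left 36 right 2'.
Call chain: main.
First divergence: position 7 — the shown line 'enter update_gauge: left 2 right 36' should read 'enter update_gauge: left 36 right 2'.
Intended log window:
  5: located slot 6
  6: match at position 6
  7: enter update_gauge: left 36 right 2
  8: checkpoint: 10
Execution walk:
  verify_load([3, 7, 9, 3, 1, 7, 12], 12) -> 6  [called from map_offsets, line 10]
  map_offsets([3, 7, 9, 3, 1, 7, 12], 12) -> 36  [called from shape_report, line 26]
  update_gauge(2, 36) -> 2  [called from shape_report, line 28]
  shape_report([3, 7, 9, 3, 1, 7, 12], 12) -> 2  [called from main, line 34]
Log origin:
  1: from main, line 33
  2: from shape_report, line 25
  3: from map_offsets, line 9
  4: from verify_load, line 2
  5: from verify_load, line 5
  6: from map_offsets, line 11
  7: from update_gauge, line 16
  8: from main, line 35
A correct fix: line 28: replace `update_gauge(2, top)` with `update_gauge(top, 2)`.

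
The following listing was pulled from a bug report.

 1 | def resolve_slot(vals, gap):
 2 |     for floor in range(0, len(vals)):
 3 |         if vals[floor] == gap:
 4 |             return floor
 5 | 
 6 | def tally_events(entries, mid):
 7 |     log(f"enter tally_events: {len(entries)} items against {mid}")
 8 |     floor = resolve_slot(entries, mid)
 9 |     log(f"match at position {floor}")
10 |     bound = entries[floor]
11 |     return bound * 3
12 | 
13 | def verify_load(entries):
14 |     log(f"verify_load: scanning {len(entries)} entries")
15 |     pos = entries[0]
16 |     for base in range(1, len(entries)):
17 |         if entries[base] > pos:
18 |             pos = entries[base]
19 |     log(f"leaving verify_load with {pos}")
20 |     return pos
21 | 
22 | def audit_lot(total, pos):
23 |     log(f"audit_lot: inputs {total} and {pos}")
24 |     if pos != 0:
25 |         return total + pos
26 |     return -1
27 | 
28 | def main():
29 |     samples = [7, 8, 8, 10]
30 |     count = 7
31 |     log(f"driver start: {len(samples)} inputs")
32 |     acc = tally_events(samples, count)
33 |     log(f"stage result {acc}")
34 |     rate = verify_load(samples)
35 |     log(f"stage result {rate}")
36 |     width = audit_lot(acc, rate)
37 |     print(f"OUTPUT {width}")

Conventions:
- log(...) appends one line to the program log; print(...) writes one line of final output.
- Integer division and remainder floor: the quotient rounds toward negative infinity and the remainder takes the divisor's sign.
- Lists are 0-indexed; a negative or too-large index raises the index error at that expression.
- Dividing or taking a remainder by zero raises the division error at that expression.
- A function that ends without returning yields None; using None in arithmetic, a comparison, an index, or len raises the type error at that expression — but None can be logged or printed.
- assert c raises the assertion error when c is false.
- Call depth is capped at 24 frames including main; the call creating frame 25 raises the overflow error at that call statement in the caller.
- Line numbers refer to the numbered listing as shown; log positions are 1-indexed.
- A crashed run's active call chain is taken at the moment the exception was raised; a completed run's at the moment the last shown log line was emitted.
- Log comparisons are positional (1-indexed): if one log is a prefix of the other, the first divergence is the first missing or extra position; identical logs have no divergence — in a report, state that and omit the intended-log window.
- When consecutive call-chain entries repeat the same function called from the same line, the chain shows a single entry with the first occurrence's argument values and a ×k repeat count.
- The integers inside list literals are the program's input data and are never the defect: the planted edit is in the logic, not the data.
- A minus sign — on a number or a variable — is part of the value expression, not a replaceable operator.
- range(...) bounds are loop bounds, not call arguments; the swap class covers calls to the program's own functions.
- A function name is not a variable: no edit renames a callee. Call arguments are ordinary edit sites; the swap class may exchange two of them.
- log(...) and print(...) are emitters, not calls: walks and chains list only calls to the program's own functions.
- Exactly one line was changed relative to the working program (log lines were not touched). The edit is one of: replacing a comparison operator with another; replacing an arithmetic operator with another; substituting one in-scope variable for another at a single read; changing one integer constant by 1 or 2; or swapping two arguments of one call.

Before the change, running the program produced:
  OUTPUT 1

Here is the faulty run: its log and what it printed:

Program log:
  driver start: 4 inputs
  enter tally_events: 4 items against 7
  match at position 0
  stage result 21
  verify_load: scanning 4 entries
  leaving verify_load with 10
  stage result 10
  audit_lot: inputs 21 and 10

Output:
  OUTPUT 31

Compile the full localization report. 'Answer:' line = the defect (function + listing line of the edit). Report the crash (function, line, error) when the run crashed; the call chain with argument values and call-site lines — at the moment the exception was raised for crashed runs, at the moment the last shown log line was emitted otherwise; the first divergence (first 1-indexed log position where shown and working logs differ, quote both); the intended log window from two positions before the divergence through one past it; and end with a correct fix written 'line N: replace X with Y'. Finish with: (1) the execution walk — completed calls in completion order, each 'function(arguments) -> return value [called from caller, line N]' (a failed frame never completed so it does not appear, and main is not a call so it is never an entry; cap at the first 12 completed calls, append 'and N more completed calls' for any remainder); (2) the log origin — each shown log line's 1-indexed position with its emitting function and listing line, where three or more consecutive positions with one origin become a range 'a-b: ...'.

Answer: the defect is in audit_lot at line 25.
Key fact: Log streams are identical — the defect surfaces only in the printed output.
Call chain: main -> audit_lot(21, 10) (called at line 36).
First divergence: none — the logs agree in full.
Execution walk:
  resolve_slot([7, 8, 8, 10], 7) -> 0  [called from tally_events, line 8]
  tally_events([7, 8, 8, 10], 7) -> 21  [called from main, line 32]
  verify_load([7, 8, 8, 10]) -> 10  [called from main, line 34]
  audit_lot(21, 10) -> 31  [called from main, line 36]
Log origins:
  1: emitted by main (line 31)
  2: emitted by tally_events (line 7)
  3: emitted by tally_events (line 9)
  4: emitted by main (line 33)
  5: emitted by verify_load (line 14)
  6: emitted by verify_load (line 19)
  7: emitted by main (line 35)
  8: emitted by audit_lot (line 23)
A correct fix: line 25: replace `+` with `%`.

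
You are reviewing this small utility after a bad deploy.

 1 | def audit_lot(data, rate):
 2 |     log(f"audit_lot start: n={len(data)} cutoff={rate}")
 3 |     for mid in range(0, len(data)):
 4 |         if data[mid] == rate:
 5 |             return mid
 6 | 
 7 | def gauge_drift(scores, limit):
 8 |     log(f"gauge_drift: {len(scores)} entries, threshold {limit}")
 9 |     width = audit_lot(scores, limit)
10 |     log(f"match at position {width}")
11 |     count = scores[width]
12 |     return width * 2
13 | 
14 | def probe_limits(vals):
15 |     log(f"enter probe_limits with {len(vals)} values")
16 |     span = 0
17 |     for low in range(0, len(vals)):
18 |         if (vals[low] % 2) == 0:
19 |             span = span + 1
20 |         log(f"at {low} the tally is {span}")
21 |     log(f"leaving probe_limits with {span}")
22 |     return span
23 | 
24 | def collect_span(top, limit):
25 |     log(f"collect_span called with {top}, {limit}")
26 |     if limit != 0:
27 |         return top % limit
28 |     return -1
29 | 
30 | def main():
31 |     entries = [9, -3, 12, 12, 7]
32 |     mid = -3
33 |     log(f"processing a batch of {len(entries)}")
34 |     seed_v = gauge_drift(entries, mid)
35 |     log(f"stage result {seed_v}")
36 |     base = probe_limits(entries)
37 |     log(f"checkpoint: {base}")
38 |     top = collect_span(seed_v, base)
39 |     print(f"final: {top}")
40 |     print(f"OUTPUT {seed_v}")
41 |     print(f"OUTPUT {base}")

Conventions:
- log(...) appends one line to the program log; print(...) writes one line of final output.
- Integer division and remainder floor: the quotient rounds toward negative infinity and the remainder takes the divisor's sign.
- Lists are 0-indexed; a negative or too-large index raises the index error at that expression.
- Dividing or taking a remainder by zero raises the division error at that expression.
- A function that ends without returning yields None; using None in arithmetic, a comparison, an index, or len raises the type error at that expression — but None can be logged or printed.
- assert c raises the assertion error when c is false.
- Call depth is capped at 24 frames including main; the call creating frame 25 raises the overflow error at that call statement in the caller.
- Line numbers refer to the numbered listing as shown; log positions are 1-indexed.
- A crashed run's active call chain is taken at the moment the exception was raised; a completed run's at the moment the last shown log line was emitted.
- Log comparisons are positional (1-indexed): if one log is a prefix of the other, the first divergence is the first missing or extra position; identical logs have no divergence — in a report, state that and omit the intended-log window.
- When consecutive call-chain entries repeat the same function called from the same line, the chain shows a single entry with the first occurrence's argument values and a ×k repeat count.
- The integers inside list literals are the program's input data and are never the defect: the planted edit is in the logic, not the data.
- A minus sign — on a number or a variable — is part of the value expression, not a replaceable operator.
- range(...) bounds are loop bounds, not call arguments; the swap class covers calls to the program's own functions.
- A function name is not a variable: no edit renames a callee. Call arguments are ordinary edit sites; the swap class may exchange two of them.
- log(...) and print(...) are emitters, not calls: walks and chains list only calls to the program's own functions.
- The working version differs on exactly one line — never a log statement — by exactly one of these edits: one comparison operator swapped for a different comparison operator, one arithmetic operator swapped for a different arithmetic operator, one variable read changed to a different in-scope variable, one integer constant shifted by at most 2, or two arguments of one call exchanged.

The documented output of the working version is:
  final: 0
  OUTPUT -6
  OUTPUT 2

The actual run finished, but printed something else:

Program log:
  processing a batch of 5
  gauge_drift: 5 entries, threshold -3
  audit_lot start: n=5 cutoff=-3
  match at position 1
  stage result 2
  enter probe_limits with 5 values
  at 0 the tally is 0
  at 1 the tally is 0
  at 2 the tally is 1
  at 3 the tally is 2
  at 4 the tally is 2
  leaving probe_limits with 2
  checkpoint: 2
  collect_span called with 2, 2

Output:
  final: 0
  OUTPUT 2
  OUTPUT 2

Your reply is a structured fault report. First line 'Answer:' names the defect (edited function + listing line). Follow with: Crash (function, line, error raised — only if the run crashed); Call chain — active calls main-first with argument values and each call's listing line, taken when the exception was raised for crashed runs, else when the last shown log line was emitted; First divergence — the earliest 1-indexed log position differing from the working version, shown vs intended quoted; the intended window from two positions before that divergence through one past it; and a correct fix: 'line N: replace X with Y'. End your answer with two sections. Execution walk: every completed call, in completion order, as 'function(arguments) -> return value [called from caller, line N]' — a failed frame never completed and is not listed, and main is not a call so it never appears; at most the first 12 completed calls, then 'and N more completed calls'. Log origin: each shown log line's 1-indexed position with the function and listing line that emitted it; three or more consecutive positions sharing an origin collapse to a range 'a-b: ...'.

Answer: the defect is in gauge_drift at line 12.
Core observation: Log line 5 is where behavior first shows: 'stage result 2' appears instead of 'stage result -6'.
Call chain: main -> collect_span(2, 2) (called at line 38).
First divergence: position 5; shown 'stage result 2' vs intended 'stage result -6'.
Intended log window:
  3: audit_lot start: n=5 cutoff=-3
  4: match at position 1
  5: stage result -6
  6: enter probe_limits with 5 values
Execution walk:
  audit_lot([9, -3, 12, 12, 7], -3) -> 1  [called from gauge_drift, line 9]
  gauge_drift([9, -3, 12, 12, 7], -3) -> 2  [called from main, line 34]
  probe_limits([9, -3, 12, 12, 7]) -> 2  [called from main, line 36]
  collect_span(2, 2) -> 0  [called from main, line 38]
Log origins:
  1: emitted by main (line 33)
  2: emitted by gauge_drift (line 8)
  3: emitted by audit_lot (line 2)
  4: emitted by gauge_drift (line 10)
  5: emitted by main (line 35)
  6: emitted by probe_limits (line 15)
  7-11: emitted by probe_limits (line 20)
  12: emitted by probe_limits (line 21)
  13: emitted by main (line 37)
  14: emitted by collect_span (line 25)
A correct fix: line 12: replace `width` with `count`.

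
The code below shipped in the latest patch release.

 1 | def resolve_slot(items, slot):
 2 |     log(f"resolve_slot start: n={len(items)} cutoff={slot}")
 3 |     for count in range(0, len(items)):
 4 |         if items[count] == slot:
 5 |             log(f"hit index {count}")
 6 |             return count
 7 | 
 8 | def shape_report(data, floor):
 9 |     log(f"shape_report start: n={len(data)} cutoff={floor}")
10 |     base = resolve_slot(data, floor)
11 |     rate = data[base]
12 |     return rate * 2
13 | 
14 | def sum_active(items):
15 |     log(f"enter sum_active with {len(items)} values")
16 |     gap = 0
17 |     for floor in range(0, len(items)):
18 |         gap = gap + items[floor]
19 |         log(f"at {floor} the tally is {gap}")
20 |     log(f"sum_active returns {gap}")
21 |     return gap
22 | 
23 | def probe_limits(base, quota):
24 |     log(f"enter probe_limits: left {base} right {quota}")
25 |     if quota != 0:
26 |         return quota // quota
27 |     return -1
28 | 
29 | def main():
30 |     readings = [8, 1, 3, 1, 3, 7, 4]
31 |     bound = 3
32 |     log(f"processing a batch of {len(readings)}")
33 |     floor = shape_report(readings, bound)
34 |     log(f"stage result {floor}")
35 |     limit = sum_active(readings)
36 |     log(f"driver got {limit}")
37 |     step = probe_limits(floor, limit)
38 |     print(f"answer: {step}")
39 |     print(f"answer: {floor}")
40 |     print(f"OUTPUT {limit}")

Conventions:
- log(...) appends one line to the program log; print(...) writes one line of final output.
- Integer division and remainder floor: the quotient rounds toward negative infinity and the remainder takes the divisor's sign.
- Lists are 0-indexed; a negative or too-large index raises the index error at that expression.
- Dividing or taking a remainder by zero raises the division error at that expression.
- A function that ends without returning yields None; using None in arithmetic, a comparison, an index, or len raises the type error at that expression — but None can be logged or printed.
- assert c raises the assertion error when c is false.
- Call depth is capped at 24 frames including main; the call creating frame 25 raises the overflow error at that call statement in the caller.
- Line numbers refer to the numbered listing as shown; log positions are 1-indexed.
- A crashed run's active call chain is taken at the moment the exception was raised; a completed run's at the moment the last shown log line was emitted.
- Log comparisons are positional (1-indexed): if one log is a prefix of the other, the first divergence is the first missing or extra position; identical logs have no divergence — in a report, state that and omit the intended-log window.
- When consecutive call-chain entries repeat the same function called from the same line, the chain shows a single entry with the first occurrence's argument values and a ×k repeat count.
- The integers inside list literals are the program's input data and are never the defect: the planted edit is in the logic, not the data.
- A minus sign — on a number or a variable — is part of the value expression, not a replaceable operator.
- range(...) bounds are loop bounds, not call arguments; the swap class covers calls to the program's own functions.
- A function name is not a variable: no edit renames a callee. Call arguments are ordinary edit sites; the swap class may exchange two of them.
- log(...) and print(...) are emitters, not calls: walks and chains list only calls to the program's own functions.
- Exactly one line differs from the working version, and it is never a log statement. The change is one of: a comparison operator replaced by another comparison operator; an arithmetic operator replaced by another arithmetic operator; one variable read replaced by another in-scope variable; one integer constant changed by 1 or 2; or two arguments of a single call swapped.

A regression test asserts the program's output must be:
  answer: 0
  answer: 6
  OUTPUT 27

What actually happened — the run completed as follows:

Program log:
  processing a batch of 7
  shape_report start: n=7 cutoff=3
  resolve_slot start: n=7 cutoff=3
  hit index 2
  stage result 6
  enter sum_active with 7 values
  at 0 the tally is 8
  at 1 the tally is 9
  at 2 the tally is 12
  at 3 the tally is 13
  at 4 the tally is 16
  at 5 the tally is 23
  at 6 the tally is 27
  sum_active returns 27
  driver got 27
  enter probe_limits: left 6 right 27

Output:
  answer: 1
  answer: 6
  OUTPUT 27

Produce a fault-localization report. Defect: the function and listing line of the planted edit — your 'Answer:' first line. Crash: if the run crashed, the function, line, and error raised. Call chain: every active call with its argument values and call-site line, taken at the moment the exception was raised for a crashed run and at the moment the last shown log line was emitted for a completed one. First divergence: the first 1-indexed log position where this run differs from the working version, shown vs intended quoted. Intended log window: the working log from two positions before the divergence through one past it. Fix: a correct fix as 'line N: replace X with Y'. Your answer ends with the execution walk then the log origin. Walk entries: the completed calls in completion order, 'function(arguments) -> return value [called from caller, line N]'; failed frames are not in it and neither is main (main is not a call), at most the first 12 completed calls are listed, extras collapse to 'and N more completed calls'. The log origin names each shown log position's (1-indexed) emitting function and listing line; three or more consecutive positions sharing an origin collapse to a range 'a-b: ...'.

Answer: the defect is in probe_limits at line 26.
Key fact: Every logged value matches the working version; the printed result is what differs.
Call chain: main -> probe_limits(6, 27) (called at line 37).
First divergence: none; the two logs match at every position.
Execution walk:
  resolve_slot([8, 1, 3, 1, 3, 7, 4], 3) -> 2  [called from shape_report, line 10]
  shape_report([8, 1, 3, 1, 3, 7, 4], 3) -> 6  [called from main, line 33]
  sum_active([8, 1, 3, 1, 3, 7, 4]) -> 27  [called from main, line 35]
  probe_limits(6, 27) -> 1  [called from main, line 37]
Log origin:
  1: emitted by main (line 32)
  2: emitted by shape_report (line 9)
  3: emitted by resolve_slot (line 2)
  4: emitted by resolve_slot (line 5)
  5: emitted by main (line 34)
  6: emitted by sum_active (line 15)
  7-13: emitted by sum_active (line 19)
  14: emitted by sum_active (line 20)
  15: emitted by main (line 36)
  16: emitted by probe_limits (line 24)
A correct fix: line 26: replace `quota // quota` with `base // quota`.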